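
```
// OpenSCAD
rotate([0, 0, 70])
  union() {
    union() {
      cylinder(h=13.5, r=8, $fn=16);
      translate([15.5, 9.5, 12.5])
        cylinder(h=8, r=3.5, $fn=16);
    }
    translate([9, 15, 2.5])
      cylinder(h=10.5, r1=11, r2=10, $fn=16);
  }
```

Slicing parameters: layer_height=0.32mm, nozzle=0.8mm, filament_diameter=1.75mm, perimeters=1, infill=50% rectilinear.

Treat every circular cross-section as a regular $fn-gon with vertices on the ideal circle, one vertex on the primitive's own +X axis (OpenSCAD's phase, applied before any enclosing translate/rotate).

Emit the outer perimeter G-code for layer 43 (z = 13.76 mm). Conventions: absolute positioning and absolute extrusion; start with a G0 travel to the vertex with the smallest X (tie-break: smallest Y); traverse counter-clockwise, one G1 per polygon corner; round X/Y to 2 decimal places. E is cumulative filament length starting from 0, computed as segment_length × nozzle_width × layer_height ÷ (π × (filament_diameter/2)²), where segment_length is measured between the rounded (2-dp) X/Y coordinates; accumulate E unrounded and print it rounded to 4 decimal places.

G0 X-7.12 Y17.66 Z13.76
G1 X-6.80 Y16.34 E0.1446
G1 X-5.99 Y15.23 E0.2908
G1 X-4.82 Y14.53 E0.4359
G1 X-3.47 Y14.32 E0.5813
G1 X-2.15 Y14.64 E0.7259
G1 X-1.05 Y15.45 E0.8713
G1 X-0.34 Y16.62 E1.0169
G1 X-0.13 Y17.97 E1.1624
G1 X-0.45 Y19.29 E1.3069
G1 X-1.26 Y20.39 E1.4523
G1 X-2.43 Y21.10 E1.5980
G1 X-3.78 Y21.31 E1.7434
G1 X-5.10 Y20.99 E1.8879
G1 X-6.21 Y20.18 E2.0342
G1 X-6.91 Y19.01 E2.1793
G1 X-7.12 Y17.66 E2.3247

At z = 13.76 mm: the cylinder is absent (z outside [0, 13.5]); the r=3.5 cylinder at (15.5, 9.5) contributes a regular 16-gon of circumradius 3.5; Taking the union: only the r=3.5 cylinder at (15.5, 9.5) is present, so the union is just that shape — 1 connected region; the cone at (9, 15) does not reach this height (z outside [2.5, 13]); Merging all regions: only that combined region is present, so the union is just that shape — 1 connected region; (rotated 70° about Z; rotation is an isometry so areas/perimeters/island counts are preserved). The outline is a single polygon with 16 vertices. Extrusion per mm of travel: 0.8 × 0.32 / (π × 0.875²) = 0.106432. Accumulating E over each segment gives final E = 2.3247.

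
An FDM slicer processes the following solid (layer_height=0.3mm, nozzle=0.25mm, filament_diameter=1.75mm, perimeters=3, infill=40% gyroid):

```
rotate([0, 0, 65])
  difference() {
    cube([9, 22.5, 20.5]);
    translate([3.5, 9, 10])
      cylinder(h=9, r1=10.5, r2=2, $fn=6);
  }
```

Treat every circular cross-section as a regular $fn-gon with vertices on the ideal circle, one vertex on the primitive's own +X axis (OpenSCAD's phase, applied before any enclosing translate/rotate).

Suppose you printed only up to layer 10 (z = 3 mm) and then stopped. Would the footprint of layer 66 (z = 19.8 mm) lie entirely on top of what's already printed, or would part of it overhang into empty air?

entirely on top

Compare the two slices. At z = 3: the 9×22.5 cube contributes its full rectangle (area 202.50 mm²); the cone at (3.5, 9) is absent (z outside [10, 19]); After the difference (first − rest): none of the subtracted shapes is present at this height, so the 9×22.5 cube is unchanged — area = 202.50 mm²; (rotated 65° about Z; rotation is an isometry so areas/perimeters/island counts are preserved). At z = 19.8: the 9×22.5 cube contributes its full rectangle (area 202.50 mm²); the cone at (3.5, 9) does not reach this height (z outside [10, 19]); After the difference (first − rest): none of the subtracted shapes is present at this height, so the 9×22.5 cube is unchanged — area = 202.50 mm²; (rotated 65° about Z; rotation is an isometry so areas/perimeters/island counts are preserved). Checking containment: the cross-section at z = 19.8 is a subset of the cross-section at z = 3.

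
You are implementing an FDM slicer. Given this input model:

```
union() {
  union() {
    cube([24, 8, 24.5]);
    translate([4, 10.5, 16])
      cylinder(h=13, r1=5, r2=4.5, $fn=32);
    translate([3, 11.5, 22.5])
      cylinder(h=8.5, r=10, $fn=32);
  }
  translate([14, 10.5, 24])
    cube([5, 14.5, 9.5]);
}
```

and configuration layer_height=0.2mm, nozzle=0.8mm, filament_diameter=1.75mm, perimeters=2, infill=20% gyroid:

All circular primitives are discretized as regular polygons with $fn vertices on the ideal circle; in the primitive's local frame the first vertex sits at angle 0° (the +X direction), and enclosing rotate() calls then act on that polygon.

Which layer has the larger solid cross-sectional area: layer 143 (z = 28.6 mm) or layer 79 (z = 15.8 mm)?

Layer 143 (z = 28.6): the cube is not intersected at this z (z outside [0, 24.5]); the cone at (4, 10.5) (r1=5→r2=4.5) has section circumradius 4.515 here — a regular 32-gon (area = (32/2)·4.515²·sin(360°/32) = 63.64 mm²); the r=10 cylinder at (3, 11.5) contributes a regular 32-gon of circumradius 10 (area = (32/2)·10.000²·sin(360°/32) = 312.14 mm²); Merging all regions: the cone at (4, 10.5) lies entirely inside the r=10 cylinder at (3, 11.5), so the union is just the r=10 cylinder at (3, 11.5) — area = 312.14 mm²; the cube at (14, 10.5) (footprint 5×14.5) is included at this height (area 72.50 mm²); Merging all regions: the 2 present regions are separate (no shared area or edge), so areas and boundary lengths simply add and each stays a separate island — area = 384.64 mm². So its area = 384.64 mm². Layer 79 (z = 15.8): the cube (footprint 24×8) is included at this height (area 192.00 mm²); the cone at (4, 10.5) is not intersected at this z (z outside [16, 29]); the cylinder at (3, 11.5) is not intersected at this z (z outside [22.5, 31]); Taking the union: only the 24×8 cube is present, so the union is just that shape — area = 192.00 mm²; the cube at (14, 10.5) does not reach this height (z outside [24, 33.5]); Combining (union): only the result so far is present, so the union is just that shape — area = 192.00 mm². So its area = 192.00 mm². Layer 143 is larger (384.64 vs 192.00 mm²).

layer 143 (z = 28.6 mm)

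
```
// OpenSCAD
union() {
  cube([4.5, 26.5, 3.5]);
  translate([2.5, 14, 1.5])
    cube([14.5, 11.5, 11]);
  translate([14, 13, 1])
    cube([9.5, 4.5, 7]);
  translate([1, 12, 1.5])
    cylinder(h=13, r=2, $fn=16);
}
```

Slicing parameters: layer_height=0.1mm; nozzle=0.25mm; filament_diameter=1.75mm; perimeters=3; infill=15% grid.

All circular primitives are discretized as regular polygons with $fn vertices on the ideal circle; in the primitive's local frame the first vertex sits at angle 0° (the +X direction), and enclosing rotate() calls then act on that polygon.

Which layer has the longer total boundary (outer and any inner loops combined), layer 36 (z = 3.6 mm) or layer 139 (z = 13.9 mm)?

layer 36 (z = 3.6 mm)

Layer 36 (z = 3.6): the cube is not intersected at this z (z outside [0, 3.5]); the cube at (2.5, 14) (footprint 14.5×11.5) is included at this height (perimeter 52.00 mm); the cube at (14, 13) (footprint 9.5×4.5) is included at this height (perimeter 28.00 mm); the r=2 cylinder at (1, 12) gives a regular 16-gon of circumradius 2 (constant along its height) (perimeter = 2·16·2.000·sin(180°/16) = 12.49 mm); Merging all regions: the regions partially overlap (shared area 10.50 mm²), so the edge portions inside another operand are dropped and the merged outline is re-measured after clipping — boundary = 79.49 mm. So its perimeter = 79.49 mm. Layer 139 (z = 13.9): the cube is not intersected at this z (z outside [0, 3.5]); the cube at (2.5, 14) is not intersected at this z (z outside [1.5, 12.5]); the cube at (14, 13) is absent (z outside [1, 8]); the r=2 cylinder at (1, 12) contributes a regular 16-gon of circumradius 2 (perimeter = 2·16·2.000·sin(180°/16) = 12.49 mm); Taking the union: only the r=2 cylinder at (1, 12) is present, so the union is just that shape — boundary = 12.49 mm. So its perimeter = 12.49 mm. Layer 36 is larger (79.49 vs 12.49 mm).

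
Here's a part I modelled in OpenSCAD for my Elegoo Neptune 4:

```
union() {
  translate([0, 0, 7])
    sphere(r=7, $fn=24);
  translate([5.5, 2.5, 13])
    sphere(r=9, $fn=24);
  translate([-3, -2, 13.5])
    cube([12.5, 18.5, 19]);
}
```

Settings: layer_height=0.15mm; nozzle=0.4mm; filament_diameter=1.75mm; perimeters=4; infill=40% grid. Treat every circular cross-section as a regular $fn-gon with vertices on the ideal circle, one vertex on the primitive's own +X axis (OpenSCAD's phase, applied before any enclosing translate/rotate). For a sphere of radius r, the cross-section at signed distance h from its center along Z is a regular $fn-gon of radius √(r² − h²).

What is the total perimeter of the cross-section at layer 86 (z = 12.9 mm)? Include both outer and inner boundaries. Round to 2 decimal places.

At z = 12.9 mm: the sphere: section is a regular 24-gon, circumradius = √(r²−h²) = √(7²−5.9²) = 3.767 (perimeter = 2·24·3.767·sin(180°/24) = 23.60 mm); the r=9 sphere at (5.5, 2.5) contributes a regular 24-gon of circumradius √(9²−0.1²) = 8.999 (perimeter = 2·24·8.999·sin(180°/24) = 56.38 mm); the cube at (-3, -2) is absent (z outside [13.5, 32.5]); Merging all regions: the regions partially overlap (shared area 40.69 mm²), so the edge portions inside another operand are dropped and the merged outline is re-measured after clipping — boundary = 57.05 mm. Overall, the cross-section is a single solid region. Total boundary length (outer) = 57.05 mm.

57.05 mm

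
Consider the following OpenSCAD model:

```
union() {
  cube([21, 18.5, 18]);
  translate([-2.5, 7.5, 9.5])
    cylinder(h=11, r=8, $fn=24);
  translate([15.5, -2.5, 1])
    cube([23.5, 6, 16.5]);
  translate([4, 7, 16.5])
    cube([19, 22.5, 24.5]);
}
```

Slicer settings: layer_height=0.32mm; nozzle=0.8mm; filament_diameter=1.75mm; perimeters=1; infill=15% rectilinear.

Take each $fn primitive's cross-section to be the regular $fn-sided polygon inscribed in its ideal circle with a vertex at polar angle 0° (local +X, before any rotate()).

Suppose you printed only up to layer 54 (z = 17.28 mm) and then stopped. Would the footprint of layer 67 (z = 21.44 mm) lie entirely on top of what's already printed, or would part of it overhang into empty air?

Compare the two slices. At z = 17.28: the cube (footprint 21×18.5) is included at this height (area 388.50 mm²); the cylinder at (-2.5, 7.5): section is a regular 24-gon, circumradius r=8 (area = (24/2)·8.000²·sin(360°/24) = 198.77 mm²); the cube at (15.5, -2.5) (footprint 23.5×6) is included at this height (area 141.00 mm²); the cube at (4, 7) (footprint 19×22.5) is included at this height (area 427.50 mm²); Taking the union: the regions partially overlap — summed areas 1155.77 mm² minus the doubly-counted overlap 275.01 mm² gives 880.76 mm² — area = 880.76 mm². At z = 21.44: the cube does not reach this height (z outside [0, 18]); the cylinder at (-2.5, 7.5) does not reach this height (z outside [9.5, 20.5]); the cube at (15.5, -2.5) is not intersected at this z (z outside [1, 17.5]); the 19×22.5 cube at (4, 7) contributes its full rectangle (area 427.50 mm²); Taking the union: only the 19×22.5 cube at (4, 7) is present, so the union is just that shape — area = 427.50 mm². Checking containment: the cross-section at z = 21.44 is a subset of the cross-section at z = 17.28.

entirely on top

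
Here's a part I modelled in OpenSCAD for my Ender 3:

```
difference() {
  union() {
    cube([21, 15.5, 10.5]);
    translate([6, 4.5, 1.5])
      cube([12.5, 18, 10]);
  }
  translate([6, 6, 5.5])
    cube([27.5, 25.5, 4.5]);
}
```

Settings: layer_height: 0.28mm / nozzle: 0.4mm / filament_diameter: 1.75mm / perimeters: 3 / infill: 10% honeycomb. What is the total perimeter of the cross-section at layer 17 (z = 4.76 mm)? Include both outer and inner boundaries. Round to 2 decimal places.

At z = 4.76 mm: the cube (footprint 21×15.5) is included at this height (perimeter 73.00 mm); the 12.5×18 cube at (6, 4.5) contributes its full rectangle (perimeter 61.00 mm); Combining (union): the regions partially overlap (shared area 137.50 mm²), so the edge portions inside another operand are dropped and the merged outline is re-measured after clipping — boundary = 87.00 mm; the cube at (6, 6) does not reach this height (z outside [5.5, 10]); Taking the first minus the rest: none of the subtracted shapes is present at this height, so that combined region is unchanged — boundary = 87.00 mm. Overall, the cross-section is a single solid region. Total boundary length (outer) = 87.00 mm.

87.00 mm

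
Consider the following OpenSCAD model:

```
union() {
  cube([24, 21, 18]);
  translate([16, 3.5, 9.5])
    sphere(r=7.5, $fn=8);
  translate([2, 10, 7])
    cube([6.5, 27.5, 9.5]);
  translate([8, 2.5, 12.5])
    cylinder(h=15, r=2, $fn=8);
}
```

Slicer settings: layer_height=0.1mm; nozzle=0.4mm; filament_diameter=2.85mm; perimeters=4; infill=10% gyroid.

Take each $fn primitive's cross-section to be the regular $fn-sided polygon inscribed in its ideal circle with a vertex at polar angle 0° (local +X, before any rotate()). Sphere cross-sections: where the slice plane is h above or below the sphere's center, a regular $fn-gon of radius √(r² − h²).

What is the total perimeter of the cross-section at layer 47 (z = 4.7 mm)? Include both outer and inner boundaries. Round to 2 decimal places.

At z = 4.7 mm: the cube is present — its section is the full 24×21 rectangle (perimeter 90.00 mm); the r=7.5 sphere at (16, 3.5) slices to a regular 8-gon of circumradius 5.763 (√(r²−h²) with h=4.8 from center) (perimeter = 2·8·5.763·sin(180°/8) = 35.29 mm); the cube at (2, 10) does not reach this height (z outside [7, 16.5]); the cylinder at (8, 2.5) is absent (z outside [12.5, 27.5]); Merging all regions: the regions partially overlap (shared area 82.23 mm²), so the edge portions inside another operand are dropped and the merged outline is re-measured after clipping — boundary = 91.44 mm. Overall, the cross-section is a single solid region. Total boundary length (outer) = 91.44 mm.

91.44 mm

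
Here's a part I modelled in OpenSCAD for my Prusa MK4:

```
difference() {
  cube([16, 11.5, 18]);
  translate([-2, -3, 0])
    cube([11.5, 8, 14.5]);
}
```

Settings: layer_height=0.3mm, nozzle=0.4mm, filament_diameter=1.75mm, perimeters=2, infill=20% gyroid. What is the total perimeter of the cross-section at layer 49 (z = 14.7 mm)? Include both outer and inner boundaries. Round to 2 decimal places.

At z = 14.7 mm: the cube (footprint 16×11.5) is included at this height (perimeter 55.00 mm); the cube at (-2, -3) is not intersected at this z (z outside [0, 14.5]); After the difference (first − rest): none of the subtracted shapes is present at this height, so the 16×11.5 cube is unchanged — boundary = 55.00 mm. Overall, the cross-section is a single solid region. Total boundary length (outer) = 55.00 mm.

55.00 mm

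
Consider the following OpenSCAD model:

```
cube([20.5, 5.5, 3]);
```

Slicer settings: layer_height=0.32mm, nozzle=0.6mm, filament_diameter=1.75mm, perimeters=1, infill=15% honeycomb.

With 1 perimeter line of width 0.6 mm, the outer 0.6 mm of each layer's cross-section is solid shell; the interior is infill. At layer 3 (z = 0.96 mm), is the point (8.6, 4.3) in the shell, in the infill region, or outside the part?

infill

At z = 0.96 mm: the cube (footprint 20.5×5.5) is included at this height. Overall, the cross-section is a single solid region. The nearest boundary edge runs (20.50, 5.50)→(0.00, 5.50); distance from the point to it = 1.20 mm. The point is inside the cross-section and 1.20 mm from the nearest boundary — more than the 0.6 mm shell width (1 × 0.6), so it's in the infill interior.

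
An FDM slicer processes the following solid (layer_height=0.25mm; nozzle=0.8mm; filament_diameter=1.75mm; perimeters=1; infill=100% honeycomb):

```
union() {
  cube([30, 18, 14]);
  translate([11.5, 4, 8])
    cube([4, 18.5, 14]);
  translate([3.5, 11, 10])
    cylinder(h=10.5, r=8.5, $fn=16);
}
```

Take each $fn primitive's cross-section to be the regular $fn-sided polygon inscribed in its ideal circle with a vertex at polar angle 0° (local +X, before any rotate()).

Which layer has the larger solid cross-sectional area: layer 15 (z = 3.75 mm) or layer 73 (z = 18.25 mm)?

Layer 15 (z = 3.75): the cube (footprint 30×18) is included at this height (area 540.00 mm²); the cube at (11.5, 4) does not reach this height (z outside [8, 22]); the cylinder at (3.5, 11) is absent (z outside [10, 20.5]); Combining (union): only the 30×18 cube is present, so the union is just that shape — area = 540.00 mm². So its area = 540.00 mm². Layer 73 (z = 18.25): the cube is absent (z outside [0, 14]); the cube at (11.5, 4) (footprint 4×18.5) is included at this height (area 74.00 mm²); the r=8.5 cylinder at (3.5, 11) contributes a regular 16-gon of circumradius 8.5 (area = (16/2)·8.500²·sin(360°/16) = 221.19 mm²); Combining (union): the regions partially overlap — summed areas 295.19 mm² minus the doubly-counted overlap 1.26 mm² gives 293.93 mm² — area = 293.93 mm². So its area = 293.93 mm². Layer 15 is larger (540.00 vs 293.93 mm²).

layer 15 (z = 3.75 mm)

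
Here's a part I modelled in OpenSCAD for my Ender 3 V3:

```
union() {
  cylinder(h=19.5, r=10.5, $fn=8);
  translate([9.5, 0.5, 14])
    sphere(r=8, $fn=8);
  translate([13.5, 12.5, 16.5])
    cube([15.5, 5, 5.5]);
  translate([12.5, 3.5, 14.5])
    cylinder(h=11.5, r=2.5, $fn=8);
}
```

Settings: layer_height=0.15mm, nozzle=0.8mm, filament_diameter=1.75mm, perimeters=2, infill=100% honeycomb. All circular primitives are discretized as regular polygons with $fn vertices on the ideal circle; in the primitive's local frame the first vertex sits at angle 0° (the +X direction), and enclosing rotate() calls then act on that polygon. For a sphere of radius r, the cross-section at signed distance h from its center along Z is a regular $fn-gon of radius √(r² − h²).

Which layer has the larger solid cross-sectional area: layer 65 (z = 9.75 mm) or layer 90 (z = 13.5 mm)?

layer 90 (z = 13.5 mm)

Layer 65 (z = 9.75): the r=10.5 cylinder gives a regular 8-gon of circumradius 10.5 (constant along its height) (area = (8/2)·10.500²·sin(360°/8) = 311.83 mm²); the sphere at (9.5, 0.5): section is a regular 8-gon, circumradius = √(r²−h²) = √(8²−4.25²) = 6.778 (area = (8/2)·6.778²·sin(360°/8) = 129.93 mm²); the cube at (13.5, 12.5) is not intersected at this z (z outside [16.5, 22]); the cylinder at (12.5, 3.5) is absent (z outside [14.5, 26]); Combining (union): the regions partially overlap — summed areas 441.76 mm² minus the doubly-counted overlap 60.56 mm² gives 381.21 mm² — area = 381.21 mm². So its area = 381.21 mm². Layer 90 (z = 13.5): the r=10.5 cylinder contributes a regular 8-gon of circumradius 10.5 (area = (8/2)·10.500²·sin(360°/8) = 311.83 mm²); the r=8 sphere at (9.5, 0.5) slices to a regular 8-gon of circumradius 7.984 (√(r²−h²) with h=0.5 from center) (area = (8/2)·7.984²·sin(360°/8) = 180.31 mm²); the cube at (13.5, 12.5) does not reach this height (z outside [16.5, 22]); the cylinder at (12.5, 3.5) is absent (z outside [14.5, 26]); Combining (union): the regions partially overlap — summed areas 492.15 mm² minus the doubly-counted overlap 81.50 mm² gives 410.65 mm² — area = 410.65 mm². So its area = 410.65 mm². Layer 90 is larger (410.65 vs 381.21 mm²).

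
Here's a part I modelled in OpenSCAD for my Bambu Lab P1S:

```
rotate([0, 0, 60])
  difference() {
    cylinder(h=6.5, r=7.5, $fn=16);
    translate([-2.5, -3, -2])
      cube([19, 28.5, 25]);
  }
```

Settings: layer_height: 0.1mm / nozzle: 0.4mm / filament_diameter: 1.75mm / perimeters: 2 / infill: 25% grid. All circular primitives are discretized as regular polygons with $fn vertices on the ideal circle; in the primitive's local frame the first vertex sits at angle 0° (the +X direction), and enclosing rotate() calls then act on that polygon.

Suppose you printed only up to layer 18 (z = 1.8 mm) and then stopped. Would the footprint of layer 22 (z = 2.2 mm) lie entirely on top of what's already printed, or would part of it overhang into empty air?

Compare the two slices. At z = 1.8: the r=7.5 cylinder contributes a regular 16-gon of circumradius 7.5 (area = (16/2)·7.500²·sin(360°/16) = 172.21 mm²); the cube at (-2.5, -3) (footprint 19×28.5) is included at this height (area 541.50 mm²); Taking the first minus the rest: starting from the r=7.5 cylinder (172.21 mm²), the 19×28.5 cube at (-2.5, -3) partially overlaps it — only the 90.28 mm² overlap (of its 541.50 mm²) is removed, clipping the outline — area = 81.93 mm²; (rotated 60° about Z; rotation is an isometry so areas/perimeters/island counts are preserved). At z = 2.2: the r=7.5 cylinder gives a regular 16-gon of circumradius 7.5 (constant along its height) (area = (16/2)·7.500²·sin(360°/16) = 172.21 mm²); the cube at (-2.5, -3) (footprint 19×28.5) is included at this height (area 541.50 mm²); Subtracting the remaining from the first: starting from the r=7.5 cylinder (172.21 mm²), the 19×28.5 cube at (-2.5, -3) partially overlaps it — only the 90.28 mm² overlap (of its 541.50 mm²) is removed, clipping the outline — area = 81.93 mm²; (rotated 60° about Z; rotation is an isometry so areas/perimeters/island counts are preserved). Checking containment: the cross-section at z = 2.2 is a subset of the cross-section at z = 1.8.

entirely on top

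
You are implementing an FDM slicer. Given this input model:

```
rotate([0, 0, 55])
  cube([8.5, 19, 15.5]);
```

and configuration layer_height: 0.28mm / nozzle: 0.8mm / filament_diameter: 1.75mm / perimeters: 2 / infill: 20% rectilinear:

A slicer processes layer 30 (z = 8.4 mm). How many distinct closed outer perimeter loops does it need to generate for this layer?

1

At z = 8.4 mm: the cube (footprint 8.5×19) is included at this height; (rotated 55° about Z; rotation is an isometry so areas/perimeters/island counts are preserved). The result has 1 disconnected region.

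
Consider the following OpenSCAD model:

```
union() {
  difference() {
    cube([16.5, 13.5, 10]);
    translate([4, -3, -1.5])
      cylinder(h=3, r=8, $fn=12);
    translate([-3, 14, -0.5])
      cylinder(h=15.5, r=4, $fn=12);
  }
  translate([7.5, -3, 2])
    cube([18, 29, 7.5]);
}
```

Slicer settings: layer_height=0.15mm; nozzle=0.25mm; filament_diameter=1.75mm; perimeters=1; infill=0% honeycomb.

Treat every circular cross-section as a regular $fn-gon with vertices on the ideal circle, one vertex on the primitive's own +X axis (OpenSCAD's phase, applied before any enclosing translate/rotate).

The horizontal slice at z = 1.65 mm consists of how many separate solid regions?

At z = 1.65 mm: the 16.5×13.5 cube contributes its full rectangle; the cylinder at (4, -3) is absent (z outside [-1.5, 1.5]); the r=4 cylinder at (-3, 14) contributes a regular 12-gon of circumradius 4; Taking the first minus the rest: starting from the 16.5×13.5 cube, the r=4 cylinder at (-3, 14) partially overlaps it — only the 1.11 mm² overlap (of its 48.00 mm²) is removed, clipping the outline — 1 connected region; the cube at (7.5, -3) is absent (z outside [2, 9.5]); Taking the union: only the result so far is present, so the union is just that shape — 1 connected region. The result has 1 disconnected region.

1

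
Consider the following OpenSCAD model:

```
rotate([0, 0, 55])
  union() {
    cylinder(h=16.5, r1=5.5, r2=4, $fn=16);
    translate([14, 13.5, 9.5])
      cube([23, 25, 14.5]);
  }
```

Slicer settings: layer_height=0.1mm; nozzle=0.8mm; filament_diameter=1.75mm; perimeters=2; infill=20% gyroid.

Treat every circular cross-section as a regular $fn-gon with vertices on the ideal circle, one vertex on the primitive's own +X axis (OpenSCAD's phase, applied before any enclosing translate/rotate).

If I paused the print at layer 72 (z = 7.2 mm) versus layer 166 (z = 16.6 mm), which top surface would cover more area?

layer 166 (z = 16.6 mm)

Layer 72 (z = 7.2): the cone (r1=5.5→r2=4) has section circumradius 4.845 here — a regular 16-gon (area = (16/2)·4.845²·sin(360°/16) = 71.88 mm²); the cube at (14, 13.5) does not reach this height (z outside [9.5, 24]); Combining (union): only the cone is present, so the union is just that shape — area = 71.88 mm²; (rotated 55° about Z; rotation is an isometry so areas/perimeters/island counts are preserved). So its area = 71.88 mm². Layer 166 (z = 16.6): the cone is absent (z outside [0, 16.5]); the cube at (14, 13.5) is present — its section is the full 23×25 rectangle (area 575.00 mm²); Combining (union): only the 23×25 cube at (14, 13.5) is present, so the union is just that shape — area = 575.00 mm²; (whole slice rotated 55° about Z — lengths, areas and connectivity unchanged). So its area = 575.00 mm². Layer 166 is larger (575.00 vs 71.88 mm²).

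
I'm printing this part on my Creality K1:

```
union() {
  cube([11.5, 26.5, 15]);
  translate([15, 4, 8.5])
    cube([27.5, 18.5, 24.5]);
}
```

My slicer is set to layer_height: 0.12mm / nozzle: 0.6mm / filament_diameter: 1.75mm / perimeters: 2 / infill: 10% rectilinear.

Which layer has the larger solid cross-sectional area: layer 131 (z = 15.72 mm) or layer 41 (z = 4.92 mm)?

Layer 131 (z = 15.72): the cube is absent (z outside [0, 15]); the 27.5×18.5 cube at (15, 4) contributes its full rectangle (area 508.75 mm²); Combining (union): only the 27.5×18.5 cube at (15, 4) is present, so the union is just that shape — area = 508.75 mm². So its area = 508.75 mm². Layer 41 (z = 4.92): the 11.5×26.5 cube contributes its full rectangle (area 304.75 mm²); the cube at (15, 4) does not reach this height (z outside [8.5, 33]); Merging all regions: only the 11.5×26.5 cube is present, so the union is just that shape — area = 304.75 mm². So its area = 304.75 mm². Layer 131 is larger (508.75 vs 304.75 mm²).

layer 131 (z = 15.72 mm)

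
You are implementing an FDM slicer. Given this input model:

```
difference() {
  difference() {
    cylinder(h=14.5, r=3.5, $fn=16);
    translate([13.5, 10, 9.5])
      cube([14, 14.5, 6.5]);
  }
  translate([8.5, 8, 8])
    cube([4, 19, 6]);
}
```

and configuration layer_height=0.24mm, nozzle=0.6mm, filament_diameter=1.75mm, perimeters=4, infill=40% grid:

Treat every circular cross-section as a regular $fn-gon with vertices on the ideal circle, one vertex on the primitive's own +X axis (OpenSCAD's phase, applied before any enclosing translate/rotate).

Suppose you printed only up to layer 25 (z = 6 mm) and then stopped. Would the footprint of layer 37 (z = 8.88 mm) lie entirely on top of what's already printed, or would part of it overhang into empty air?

Compare the two slices. At z = 6: the r=3.5 cylinder contributes a regular 16-gon of circumradius 3.5 (area = (16/2)·3.500²·sin(360°/16) = 37.50 mm²); the cube at (13.5, 10) is absent (z outside [9.5, 16]); Subtracting the remaining from the first: none of the subtracted shapes is present at this height, so the r=3.5 cylinder is unchanged — area = 37.50 mm²; the cube at (8.5, 8) is not intersected at this z (z outside [8, 14]); Taking the first minus the rest: none of the subtracted shapes is present at this height, so the result so far is unchanged — area = 37.50 mm². At z = 8.88: the r=3.5 cylinder contributes a regular 16-gon of circumradius 3.5 (area = (16/2)·3.500²·sin(360°/16) = 37.50 mm²); the cube at (13.5, 10) does not reach this height (z outside [9.5, 16]); Subtracting the remaining from the first: none of the subtracted shapes is present at this height, so the r=3.5 cylinder is unchanged — area = 37.50 mm²; the 4×19 cube at (8.5, 8) contributes its full rectangle (area 76.00 mm²); After the difference (first − rest): starting from that combined region (37.50 mm²), the 4×19 cube at (8.5, 8) misses the remaining region (no effect) — area = 37.50 mm². Checking containment: the cross-section at z = 8.88 is a subset of the cross-section at z = 6.

entirely on top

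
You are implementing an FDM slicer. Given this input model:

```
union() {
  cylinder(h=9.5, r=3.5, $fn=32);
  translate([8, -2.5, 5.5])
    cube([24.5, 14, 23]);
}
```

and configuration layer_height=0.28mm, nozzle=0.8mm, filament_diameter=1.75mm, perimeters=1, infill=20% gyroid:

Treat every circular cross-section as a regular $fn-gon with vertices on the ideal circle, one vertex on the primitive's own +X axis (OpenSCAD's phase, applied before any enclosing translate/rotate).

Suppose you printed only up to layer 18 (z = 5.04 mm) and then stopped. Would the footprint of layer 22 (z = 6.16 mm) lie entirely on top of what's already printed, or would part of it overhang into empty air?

Compare the two slices. At z = 5.04: the cylinder: section is a regular 32-gon, circumradius r=3.5 (area = (32/2)·3.500²·sin(360°/32) = 38.24 mm²); the cube at (8, -2.5) is absent (z outside [5.5, 28.5]); Taking the union: only the r=3.5 cylinder is present, so the union is just that shape — area = 38.24 mm². At z = 6.16: the cylinder: section is a regular 32-gon, circumradius r=3.5 (area = (32/2)·3.500²·sin(360°/32) = 38.24 mm²); the 24.5×14 cube at (8, -2.5) contributes its full rectangle (area 343.00 mm²); Taking the union: the 2 present regions are separate (no shared area or edge), so areas and boundary lengths simply add and each stays a separate island — area = 381.24 mm². Checking containment: at z = 6.16 the cross-section extends beyond the z = 5.04 cross-section by about 343.00 mm².

part overhangs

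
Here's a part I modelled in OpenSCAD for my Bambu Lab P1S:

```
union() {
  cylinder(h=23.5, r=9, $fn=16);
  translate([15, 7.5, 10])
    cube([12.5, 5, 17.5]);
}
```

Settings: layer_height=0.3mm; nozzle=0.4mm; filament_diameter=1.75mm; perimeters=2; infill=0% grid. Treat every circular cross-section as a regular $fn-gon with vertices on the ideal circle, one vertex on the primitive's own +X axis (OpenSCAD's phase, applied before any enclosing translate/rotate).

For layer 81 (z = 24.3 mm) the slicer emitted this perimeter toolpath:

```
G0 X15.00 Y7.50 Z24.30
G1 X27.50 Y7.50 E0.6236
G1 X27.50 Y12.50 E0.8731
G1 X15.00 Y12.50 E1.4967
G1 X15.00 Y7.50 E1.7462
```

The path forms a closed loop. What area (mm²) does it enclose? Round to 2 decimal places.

Apply the shoelace formula to the sequence of (X, Y) vertices; enclosed area = 62.50 mm².

62.50 mm²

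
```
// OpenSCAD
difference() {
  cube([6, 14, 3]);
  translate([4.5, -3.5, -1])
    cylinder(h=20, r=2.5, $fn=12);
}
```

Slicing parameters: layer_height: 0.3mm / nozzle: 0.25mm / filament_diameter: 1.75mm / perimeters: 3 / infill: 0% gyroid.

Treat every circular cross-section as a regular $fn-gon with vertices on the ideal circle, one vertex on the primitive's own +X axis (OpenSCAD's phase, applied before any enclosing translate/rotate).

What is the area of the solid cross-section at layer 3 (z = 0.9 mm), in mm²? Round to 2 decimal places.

At z = 0.9 mm: the cube (footprint 6×14) is included at this height (area 84.00 mm²); the r=2.5 cylinder at (4.5, -3.5) gives a regular 12-gon of circumradius 2.5 (constant along its height) (area = (12/2)·2.500²·sin(360°/12) = 18.75 mm²); Subtracting the remaining from the first: starting from the 6×14 cube (84.00 mm²), the r=2.5 cylinder at (4.5, -3.5) misses the remaining region (no effect) — area = 84.00 mm². Overall, the cross-section is a single solid region. Net area = 84.00 mm².

84.00 mm²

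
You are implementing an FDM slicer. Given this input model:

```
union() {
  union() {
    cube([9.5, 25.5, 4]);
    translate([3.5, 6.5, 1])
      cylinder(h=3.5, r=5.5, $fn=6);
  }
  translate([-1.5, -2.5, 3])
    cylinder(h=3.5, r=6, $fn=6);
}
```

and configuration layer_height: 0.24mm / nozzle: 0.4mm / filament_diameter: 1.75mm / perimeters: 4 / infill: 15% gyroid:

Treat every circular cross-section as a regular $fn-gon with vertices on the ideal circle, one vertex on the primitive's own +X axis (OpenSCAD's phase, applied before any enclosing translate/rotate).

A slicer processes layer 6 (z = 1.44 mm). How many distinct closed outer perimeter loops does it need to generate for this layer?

At z = 1.44 mm: the cube is present — its section is the full 9.5×25.5 rectangle; the r=5.5 cylinder at (3.5, 6.5) contributes a regular 6-gon of circumradius 5.5; Combining (union): the regions partially overlap (shared area 71.66 mm²), so overlapping operands fuse into one piece — 1 connected region; the cylinder at (-1.5, -2.5) is not intersected at this z (z outside [3, 6.5]); Merging all regions: only that combined region is present, so the union is just that shape — 1 connected region. The result has 1 disconnected region.

1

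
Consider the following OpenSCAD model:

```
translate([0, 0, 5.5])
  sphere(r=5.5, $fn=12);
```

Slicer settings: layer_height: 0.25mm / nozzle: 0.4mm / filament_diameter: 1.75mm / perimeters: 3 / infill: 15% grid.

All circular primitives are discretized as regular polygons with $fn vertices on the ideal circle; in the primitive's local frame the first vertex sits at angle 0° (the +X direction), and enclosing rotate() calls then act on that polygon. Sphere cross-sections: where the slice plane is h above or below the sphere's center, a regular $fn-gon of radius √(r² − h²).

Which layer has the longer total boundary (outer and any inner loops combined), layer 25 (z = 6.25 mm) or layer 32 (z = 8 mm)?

layer 25 (z = 6.25 mm)

Layer 25 (z = 6.25): the r=5.5 sphere contributes a regular 12-gon of circumradius √(5.5²−0.75²) = 5.449 (perimeter = 2·12·5.449·sin(180°/12) = 33.84 mm). So its perimeter = 33.84 mm. Layer 32 (z = 8): the sphere: section is a regular 12-gon, circumradius = √(r²−h²) = √(5.5²−2.5²) = 4.899 (perimeter = 2·12·4.899·sin(180°/12) = 30.43 mm). So its perimeter = 30.43 mm. Layer 25 is larger (33.84 vs 30.43 mm).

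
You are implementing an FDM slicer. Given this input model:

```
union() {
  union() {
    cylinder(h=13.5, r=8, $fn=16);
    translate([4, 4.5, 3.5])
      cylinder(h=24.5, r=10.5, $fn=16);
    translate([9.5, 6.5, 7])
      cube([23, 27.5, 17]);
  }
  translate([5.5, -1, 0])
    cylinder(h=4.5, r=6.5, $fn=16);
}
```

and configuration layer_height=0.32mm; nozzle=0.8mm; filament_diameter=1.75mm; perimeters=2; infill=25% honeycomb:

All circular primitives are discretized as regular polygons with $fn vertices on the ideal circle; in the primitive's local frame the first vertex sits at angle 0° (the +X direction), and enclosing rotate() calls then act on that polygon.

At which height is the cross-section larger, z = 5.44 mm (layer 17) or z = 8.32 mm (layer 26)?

Layer 17 (z = 5.44): the r=8 cylinder gives a regular 16-gon of circumradius 8 (constant along its height) (area = (16/2)·8.000²·sin(360°/16) = 195.93 mm²); the r=10.5 cylinder at (4, 4.5) contributes a regular 16-gon of circumradius 10.5 (area = (16/2)·10.500²·sin(360°/16) = 337.53 mm²); the cube at (9.5, 6.5) is not intersected at this z (z outside [7, 24]); Taking the union: the regions partially overlap — summed areas 533.46 mm² minus the doubly-counted overlap 149.00 mm² gives 384.46 mm² — area = 384.46 mm²; the cylinder at (5.5, -1) does not reach this height (z outside [0, 4.5]); Merging all regions: only the result so far is present, so the union is just that shape — area = 384.46 mm². So its area = 384.46 mm². Layer 26 (z = 8.32): the cylinder: section is a regular 16-gon, circumradius r=8 (area = (16/2)·8.000²·sin(360°/16) = 195.93 mm²); the r=10.5 cylinder at (4, 4.5) contributes a regular 16-gon of circumradius 10.5 (area = (16/2)·10.500²·sin(360°/16) = 337.53 mm²); the cube at (9.5, 6.5) (footprint 23×27.5) is included at this height (area 632.50 mm²); Taking the union: the regions partially overlap — summed areas 1165.96 mm² minus the doubly-counted overlap 169.56 mm² gives 996.40 mm² — area = 996.40 mm²; the cylinder at (5.5, -1) does not reach this height (z outside [0, 4.5]); Merging all regions: only the result so far is present, so the union is just that shape — area = 996.40 mm². So its area = 996.40 mm². Layer 26 is larger (996.40 vs 384.46 mm²).

layer 26 (z = 8.32 mm)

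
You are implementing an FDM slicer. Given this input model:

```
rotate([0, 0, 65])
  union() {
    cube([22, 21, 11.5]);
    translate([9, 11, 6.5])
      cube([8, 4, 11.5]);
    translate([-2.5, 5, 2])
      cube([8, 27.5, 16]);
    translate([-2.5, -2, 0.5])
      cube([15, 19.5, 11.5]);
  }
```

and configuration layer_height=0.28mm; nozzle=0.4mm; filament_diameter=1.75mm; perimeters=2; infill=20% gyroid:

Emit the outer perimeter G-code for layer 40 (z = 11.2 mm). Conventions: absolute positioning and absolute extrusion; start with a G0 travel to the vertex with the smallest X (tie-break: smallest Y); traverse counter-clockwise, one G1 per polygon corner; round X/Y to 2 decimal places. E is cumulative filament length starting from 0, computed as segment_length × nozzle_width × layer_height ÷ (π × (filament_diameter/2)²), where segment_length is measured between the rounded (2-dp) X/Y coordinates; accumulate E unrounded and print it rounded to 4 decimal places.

At z = 11.2 mm: the cube is present — its section is the full 22×21 rectangle; the 8×4 cube at (9, 11) contributes its full rectangle; the cube at (-2.5, 5) (footprint 8×27.5) is included at this height; the cube at (-2.5, -2) is present — its section is the full 15×19.5 rectangle; Merging all regions: the regions partially overlap (shared area 370.00 mm²), so overlapping operands fuse into one piece — 1 connected region; (rotated 65° about Z; rotation is an isometry so areas/perimeters/island counts are preserved). The outline is a single polygon with 8 vertices. Extrusion per mm of travel: 0.4 × 0.28 / (π × 0.875²) = 0.046564. Accumulating E over each segment gives final E = 5.4946.

G0 X-30.51 Y11.47 Z11.20
G1 X0.76 Y-3.11 E1.6066
G1 X7.10 Y10.48 E2.3048
G1 X5.28 Y11.33 E2.3984
G1 X9.30 Y19.94 E2.8408
G1 X-9.73 Y28.81 E3.8185
G1 X-16.71 Y13.86 E4.5868
G1 X-27.13 Y18.72 E5.1221
G1 X-30.51 Y11.47 E5.4946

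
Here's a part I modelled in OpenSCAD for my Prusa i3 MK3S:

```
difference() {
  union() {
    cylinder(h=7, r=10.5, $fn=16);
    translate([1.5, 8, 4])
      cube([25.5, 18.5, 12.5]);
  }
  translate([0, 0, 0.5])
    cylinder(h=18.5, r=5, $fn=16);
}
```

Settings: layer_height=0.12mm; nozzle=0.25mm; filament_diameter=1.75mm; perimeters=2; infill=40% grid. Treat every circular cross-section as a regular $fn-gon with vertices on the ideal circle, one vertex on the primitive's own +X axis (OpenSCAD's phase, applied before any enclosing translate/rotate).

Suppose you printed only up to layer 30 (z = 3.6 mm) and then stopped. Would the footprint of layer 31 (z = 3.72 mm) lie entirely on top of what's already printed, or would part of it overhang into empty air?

Compare the two slices. At z = 3.6: the cylinder: section is a regular 16-gon, circumradius r=10.5 (area = (16/2)·10.500²·sin(360°/16) = 337.53 mm²); the cube at (1.5, 8) does not reach this height (z outside [4, 16.5]); Merging all regions: only the r=10.5 cylinder is present, so the union is just that shape — area = 337.53 mm²; the cylinder: section is a regular 16-gon, circumradius r=5 (area = (16/2)·5.000²·sin(360°/16) = 76.54 mm²); Subtracting the remaining from the first: starting from that combined region (337.53 mm²), the r=5 cylinder lies wholly inside it (removes its full 76.54 mm² and its 31.21 mm outline becomes a hole wall) — area = 260.99 mm². At z = 3.72: the cylinder: section is a regular 16-gon, circumradius r=10.5 (area = (16/2)·10.500²·sin(360°/16) = 337.53 mm²); the cube at (1.5, 8) does not reach this height (z outside [4, 16.5]); Merging all regions: only the r=10.5 cylinder is present, so the union is just that shape — area = 337.53 mm²; the cylinder: section is a regular 16-gon, circumradius r=5 (area = (16/2)·5.000²·sin(360°/16) = 76.54 mm²); Taking the first minus the rest: starting from the result so far (337.53 mm²), the r=5 cylinder lies wholly inside it (removes its full 76.54 mm² and its 31.21 mm outline becomes a hole wall) — area = 260.99 mm². Checking containment: the cross-section at z = 3.72 is a subset of the cross-section at z = 3.6.

entirely on top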